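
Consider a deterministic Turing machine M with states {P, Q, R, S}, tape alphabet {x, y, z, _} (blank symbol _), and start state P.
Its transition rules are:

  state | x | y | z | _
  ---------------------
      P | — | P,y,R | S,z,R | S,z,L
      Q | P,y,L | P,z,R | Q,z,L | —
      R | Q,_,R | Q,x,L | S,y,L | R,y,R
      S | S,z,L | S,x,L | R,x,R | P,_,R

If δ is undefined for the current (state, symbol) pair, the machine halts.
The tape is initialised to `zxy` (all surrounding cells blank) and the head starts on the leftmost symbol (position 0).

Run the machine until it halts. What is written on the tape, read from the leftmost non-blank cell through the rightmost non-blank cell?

x_x

state=P head=0 tape=_[z]xy__   (P,z)→(S,z,R)
state=S head=1 tape=_z[x]y__   (S,x)→(S,z,L)
state=S head=0 tape=_[z]zy__   (S,z)→(R,x,R)
state=R head=1 tape=_x[z]y__   (R,z)→(S,y,L)
state=S head=0 tape=_[x]yy__   (S,x)→(S,z,L)
state=S head=-1 tape=[_]zyy__   (S,_)→(P,_,R)
state=P head=0 tape=_[z]yy__   (P,z)→(S,z,R)
state=S head=1 tape=_z[y]y__   (S,y)→(S,x,L)
state=S head=0 tape=_[z]xy__   (S,z)→(R,x,R)
state=R head=1 tape=_x[x]y__   (R,x)→(Q,_,R)
state=Q head=2 tape=_x_[y]__   (Q,y)→(P,z,R)
state=P head=3 tape=_x_z[_]_   (P,_)→(S,z,L)
state=S head=2 tape=_x_[z]z_   (S,z)→(R,x,R)
state=R head=3 tape=_x_x[z]_   (R,z)→(S,y,L)
state=S head=2 tape=_x_[x]y_   (S,x)→(S,z,L)
state=S head=1 tape=_x[_]zy_   (S,_)→(P,_,R)
state=P head=2 tape=_x_[z]y_   (P,z)→(S,z,R)
state=S head=3 tape=_x_z[y]_   (S,y)→(S,x,L)
state=S head=2 tape=_x_[z]x_   (S,z)→(R,x,R)
state=R head=3 tape=_x_x[x]_   (R,x)→(Q,_,R)
state=Q head=4 tape=_x_x_[_]
The non-blank tape span at halt is x_x.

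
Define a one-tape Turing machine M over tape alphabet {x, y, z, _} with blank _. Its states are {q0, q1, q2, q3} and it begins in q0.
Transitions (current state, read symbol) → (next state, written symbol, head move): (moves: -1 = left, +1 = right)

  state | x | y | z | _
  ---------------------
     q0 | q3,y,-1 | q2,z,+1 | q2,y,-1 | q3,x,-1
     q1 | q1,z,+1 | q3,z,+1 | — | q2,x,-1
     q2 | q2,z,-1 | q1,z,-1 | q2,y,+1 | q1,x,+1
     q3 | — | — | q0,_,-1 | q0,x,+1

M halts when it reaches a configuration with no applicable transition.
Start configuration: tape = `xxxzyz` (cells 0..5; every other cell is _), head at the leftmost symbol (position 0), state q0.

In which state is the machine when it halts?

q1

q0 | __[x]xxzyz   read x → write y, move -1, go to q3
q3 | _[_]yxxzyz   read _ → write x, move +1, go to q0
q0 | _x[y]xxzyz   read y → write z, move +1, go to q2
q2 | _xz[x]xzyz   read x → write z, move -1, go to q2
q2 | _x[z]zxzyz   read z → write y, move +1, go to q2
q2 | _xy[z]xzyz   read z → write y, move +1, go to q2
q2 | _xyy[x]zyz   read x → write z, move -1, go to q2
q2 | _xy[y]zzyz   read y → write z, move -1, go to q1
q1 | _x[y]zzzyz   read y → write z, move +1, go to q3
q3 | _xz[z]zzyz   read z → write _, move -1, go to q0
q0 | _x[z]_zzyz   read z → write y, move -1, go to q2
q2 | _[x]y_zzyz   read x → write z, move -1, go to q2
q2 | [_]zy_zzyz   read _ → write x, move +1, go to q1
q1 | x[z]y_zzyz
No transition is defined for (q1, z); M halts in state q1.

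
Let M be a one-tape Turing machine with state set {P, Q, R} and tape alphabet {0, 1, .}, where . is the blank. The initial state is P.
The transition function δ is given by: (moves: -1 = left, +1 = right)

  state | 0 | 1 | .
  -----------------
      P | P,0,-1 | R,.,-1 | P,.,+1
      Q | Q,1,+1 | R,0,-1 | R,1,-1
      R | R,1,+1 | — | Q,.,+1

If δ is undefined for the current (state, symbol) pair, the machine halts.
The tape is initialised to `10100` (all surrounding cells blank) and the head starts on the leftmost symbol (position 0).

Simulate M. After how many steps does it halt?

9

state=P head=0 tape=.[1]0100   (P,1)→(R,.,-1)
state=R head=-1 tape=[.].0100   (R,.)→(Q,.,+1)
state=Q head=0 tape=.[.]0100   (Q,.)→(R,1,-1)
state=R head=-1 tape=[.]10100   (R,.)→(Q,.,+1)
state=Q head=0 tape=.[1]0100   (Q,1)→(R,0,-1)
state=R head=-1 tape=[.]00100   (R,.)→(Q,.,+1)
state=Q head=0 tape=.[0]0100   (Q,0)→(Q,1,+1)
state=Q head=1 tape=.1[0]100   (Q,0)→(Q,1,+1)
state=Q head=2 tape=.11[1]00   (Q,1)→(R,0,-1)
state=R head=1 tape=.1[1]000
M halts after 9 transitions.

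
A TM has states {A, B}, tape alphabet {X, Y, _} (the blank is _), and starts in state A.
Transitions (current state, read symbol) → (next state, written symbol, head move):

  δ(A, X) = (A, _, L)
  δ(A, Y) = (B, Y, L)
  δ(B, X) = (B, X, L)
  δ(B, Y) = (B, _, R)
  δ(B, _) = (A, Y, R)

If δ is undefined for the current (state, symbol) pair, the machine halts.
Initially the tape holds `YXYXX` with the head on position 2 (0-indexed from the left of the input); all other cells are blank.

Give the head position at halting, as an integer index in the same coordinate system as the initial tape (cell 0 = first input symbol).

state=A head=2 tape=_YX[Y]XX_   (A,Y)→(B,Y,L)
state=B head=1 tape=_Y[X]YXX_   (B,X)→(B,X,L)
state=B head=0 tape=_[Y]XYXX_   (B,Y)→(B,_,R)
state=B head=1 tape=__[X]YXX_   (B,X)→(B,X,L)
state=B head=0 tape=_[_]XYXX_   (B,_)→(A,Y,R)
state=A head=1 tape=_Y[X]YXX_   (A,X)→(A,_,L)
state=A head=0 tape=_[Y]_YXX_   (A,Y)→(B,Y,L)
state=B head=-1 tape=[_]Y_YXX_   (B,_)→(A,Y,R)
state=A head=0 tape=Y[Y]_YXX_   (A,Y)→(B,Y,L)
state=B head=-1 tape=[Y]Y_YXX_   (B,Y)→(B,_,R)
state=B head=0 tape=_[Y]_YXX_   (B,Y)→(B,_,R)
state=B head=1 tape=__[_]YXX_   (B,_)→(A,Y,R)
state=A head=2 tape=__Y[Y]XX_   (A,Y)→(B,Y,L)
state=B head=1 tape=__[Y]YXX_   (B,Y)→(B,_,R)
state=B head=2 tape=___[Y]XX_   (B,Y)→(B,_,R)
state=B head=3 tape=____[X]X_   (B,X)→(B,X,L)
state=B head=2 tape=___[_]XX_   (B,_)→(A,Y,R)
state=A head=3 tape=___Y[X]X_   (A,X)→(A,_,L)
state=A head=2 tape=___[Y]_X_   (A,Y)→(B,Y,L)
state=B head=1 tape=__[_]Y_X_   (B,_)→(A,Y,R)
state=A head=2 tape=__Y[Y]_X_   (A,Y)→(B,Y,L)
state=B head=1 tape=__[Y]Y_X_   (B,Y)→(B,_,R)
state=B head=2 tape=___[Y]_X_   (B,Y)→(B,_,R)
state=B head=3 tape=____[_]X_   (B,_)→(A,Y,R)
state=A head=4 tape=____Y[X]_   (A,X)→(A,_,L)
state=A head=3 tape=____[Y]__   (A,Y)→(B,Y,L)
state=B head=2 tape=___[_]Y__   (B,_)→(A,Y,R)
state=A head=3 tape=___Y[Y]__   (A,Y)→(B,Y,L)
state=B head=2 tape=___[Y]Y__   (B,Y)→(B,_,R)
state=B head=3 tape=____[Y]__   (B,Y)→(B,_,R)
state=B head=4 tape=_____[_]_   (B,_)→(A,Y,R)
state=A head=5 tape=_____Y[_]
At halt the head is at cell 5.

5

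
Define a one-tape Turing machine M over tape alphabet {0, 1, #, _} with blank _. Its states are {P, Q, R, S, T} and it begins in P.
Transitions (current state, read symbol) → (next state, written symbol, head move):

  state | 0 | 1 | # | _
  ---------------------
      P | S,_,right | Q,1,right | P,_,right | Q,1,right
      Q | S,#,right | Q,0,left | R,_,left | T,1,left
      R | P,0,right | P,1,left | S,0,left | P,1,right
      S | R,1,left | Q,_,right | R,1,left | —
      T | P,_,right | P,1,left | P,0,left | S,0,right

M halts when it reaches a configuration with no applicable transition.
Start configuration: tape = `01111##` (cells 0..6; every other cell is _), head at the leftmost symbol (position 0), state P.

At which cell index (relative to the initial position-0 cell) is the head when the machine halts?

P | [0]1111##   read 0 → write _, move right, go to S
S | _[1]111##   read 1 → write _, move right, go to Q
Q | __[1]11##   read 1 → write 0, move left, go to Q
Q | _[_]011##   read _ → write 1, move left, go to T
T | [_]1011##   read _ → write 0, move right, go to S
S | 0[1]011##   read 1 → write _, move right, go to Q
Q | 0_[0]11##   read 0 → write #, move right, go to S
S | 0_#[1]1##   read 1 → write _, move right, go to Q
Q | 0_#_[1]##   read 1 → write 0, move left, go to Q
Q | 0_#[_]0##   read _ → write 1, move left, go to T
T | 0_[#]10##   read # → write 0, move left, go to P
P | 0[_]010##   read _ → write 1, move right, go to Q
Q | 01[0]10##   read 0 → write #, move right, go to S
S | 01#[1]0##   read 1 → write _, move right, go to Q
Q | 01#_[0]##   read 0 → write #, move right, go to S
S | 01#_#[#]#   read # → write 1, move left, go to R
R | 01#_[#]1#   read # → write 0, move left, go to S
S | 01#[_]01#
At halt the head is at cell 3.

3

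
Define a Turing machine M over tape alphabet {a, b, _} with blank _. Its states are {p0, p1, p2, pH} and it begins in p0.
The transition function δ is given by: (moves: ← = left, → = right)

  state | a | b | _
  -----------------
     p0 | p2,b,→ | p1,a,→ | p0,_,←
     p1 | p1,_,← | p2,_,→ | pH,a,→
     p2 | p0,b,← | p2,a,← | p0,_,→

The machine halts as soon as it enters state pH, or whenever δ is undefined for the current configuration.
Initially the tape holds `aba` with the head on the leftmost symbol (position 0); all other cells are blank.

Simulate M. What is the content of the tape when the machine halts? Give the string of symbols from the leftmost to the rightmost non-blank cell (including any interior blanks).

b_aa

p0 | _[a]ba__   read a → write b, move →, go to p2
p2 | _b[b]a__   read b → write a, move ←, go to p2
p2 | _[b]aa__   read b → write a, move ←, go to p2
p2 | [_]aaa__   read _ → write _, move →, go to p0
p0 | _[a]aa__   read a → write b, move →, go to p2
p2 | _b[a]a__   read a → write b, move ←, go to p0
p0 | _[b]ba__   read b → write a, move →, go to p1
p1 | _a[b]a__   read b → write _, move →, go to p2
p2 | _a_[a]__   read a → write b, move ←, go to p0
p0 | _a[_]b__   read _ → write _, move ←, go to p0
p0 | _[a]_b__   read a → write b, move →, go to p2
p2 | _b[_]b__   read _ → write _, move →, go to p0
p0 | _b_[b]__   read b → write a, move →, go to p1
p1 | _b_a[_]_   read _ → write a, move →, go to pH
pH | _b_aa[_]
The non-blank tape span at halt is b_aa.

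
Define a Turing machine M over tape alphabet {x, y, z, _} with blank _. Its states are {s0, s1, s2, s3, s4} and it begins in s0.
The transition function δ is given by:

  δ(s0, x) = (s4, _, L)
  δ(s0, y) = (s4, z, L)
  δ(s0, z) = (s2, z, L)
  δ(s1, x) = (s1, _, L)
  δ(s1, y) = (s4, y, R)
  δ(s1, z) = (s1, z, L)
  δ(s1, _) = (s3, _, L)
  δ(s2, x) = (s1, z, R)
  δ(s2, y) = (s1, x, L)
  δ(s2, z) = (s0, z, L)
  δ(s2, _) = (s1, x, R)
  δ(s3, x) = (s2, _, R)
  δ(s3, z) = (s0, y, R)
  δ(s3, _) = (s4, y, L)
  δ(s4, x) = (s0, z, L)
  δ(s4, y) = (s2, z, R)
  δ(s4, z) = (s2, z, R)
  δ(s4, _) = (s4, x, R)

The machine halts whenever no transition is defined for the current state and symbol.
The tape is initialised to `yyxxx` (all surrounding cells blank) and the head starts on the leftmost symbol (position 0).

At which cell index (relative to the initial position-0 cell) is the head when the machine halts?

-2

state=s0 head=0 tape=____[y]yxxx   (s0,y)→(s4,z,L)
state=s4 head=-1 tape=___[_]zyxxx   (s4,_)→(s4,x,R)
state=s4 head=0 tape=___x[z]yxxx   (s4,z)→(s2,z,R)
state=s2 head=1 tape=___xz[y]xxx   (s2,y)→(s1,x,L)
state=s1 head=0 tape=___x[z]xxxx   (s1,z)→(s1,z,L)
state=s1 head=-1 tape=___[x]zxxxx   (s1,x)→(s1,_,L)
state=s1 head=-2 tape=__[_]_zxxxx   (s1,_)→(s3,_,L)
state=s3 head=-3 tape=_[_]__zxxxx   (s3,_)→(s4,y,L)
state=s4 head=-4 tape=[_]y__zxxxx   (s4,_)→(s4,x,R)
state=s4 head=-3 tape=x[y]__zxxxx   (s4,y)→(s2,z,R)
state=s2 head=-2 tape=xz[_]_zxxxx   (s2,_)→(s1,x,R)
state=s1 head=-1 tape=xzx[_]zxxxx   (s1,_)→(s3,_,L)
state=s3 head=-2 tape=xz[x]_zxxxx   (s3,x)→(s2,_,R)
state=s2 head=-1 tape=xz_[_]zxxxx   (s2,_)→(s1,x,R)
state=s1 head=0 tape=xz_x[z]xxxx   (s1,z)→(s1,z,L)
state=s1 head=-1 tape=xz_[x]zxxxx   (s1,x)→(s1,_,L)
state=s1 head=-2 tape=xz[_]_zxxxx   (s1,_)→(s3,_,L)
state=s3 head=-3 tape=x[z]__zxxxx   (s3,z)→(s0,y,R)
state=s0 head=-2 tape=xy[_]_zxxxx
At halt the head is at cell -2.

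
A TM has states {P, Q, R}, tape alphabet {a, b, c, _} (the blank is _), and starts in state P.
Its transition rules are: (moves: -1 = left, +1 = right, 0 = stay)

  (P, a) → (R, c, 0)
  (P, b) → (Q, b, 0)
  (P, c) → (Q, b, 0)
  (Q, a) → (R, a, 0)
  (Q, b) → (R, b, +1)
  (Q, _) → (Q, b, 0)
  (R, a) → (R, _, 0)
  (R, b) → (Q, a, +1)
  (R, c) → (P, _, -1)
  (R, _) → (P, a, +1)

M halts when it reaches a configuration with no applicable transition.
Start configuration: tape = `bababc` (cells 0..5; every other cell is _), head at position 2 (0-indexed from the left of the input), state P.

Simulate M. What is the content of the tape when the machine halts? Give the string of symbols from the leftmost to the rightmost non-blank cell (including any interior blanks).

P | ba[b]abc_   read b → write b, move 0, go to Q
Q | ba[b]abc_   read b → write b, move +1, go to R
R | bab[a]bc_   read a → write _, move 0, go to R
R | bab[_]bc_   read _ → write a, move +1, go to P
P | baba[b]c_   read b → write b, move 0, go to Q
Q | baba[b]c_   read b → write b, move +1, go to R
R | babab[c]_   read c → write _, move -1, go to P
P | baba[b]__   read b → write b, move 0, go to Q
Q | baba[b]__   read b → write b, move +1, go to R
R | babab[_]_   read _ → write a, move +1, go to P
P | bababa[_]
The non-blank tape span at halt is bababa.

bababa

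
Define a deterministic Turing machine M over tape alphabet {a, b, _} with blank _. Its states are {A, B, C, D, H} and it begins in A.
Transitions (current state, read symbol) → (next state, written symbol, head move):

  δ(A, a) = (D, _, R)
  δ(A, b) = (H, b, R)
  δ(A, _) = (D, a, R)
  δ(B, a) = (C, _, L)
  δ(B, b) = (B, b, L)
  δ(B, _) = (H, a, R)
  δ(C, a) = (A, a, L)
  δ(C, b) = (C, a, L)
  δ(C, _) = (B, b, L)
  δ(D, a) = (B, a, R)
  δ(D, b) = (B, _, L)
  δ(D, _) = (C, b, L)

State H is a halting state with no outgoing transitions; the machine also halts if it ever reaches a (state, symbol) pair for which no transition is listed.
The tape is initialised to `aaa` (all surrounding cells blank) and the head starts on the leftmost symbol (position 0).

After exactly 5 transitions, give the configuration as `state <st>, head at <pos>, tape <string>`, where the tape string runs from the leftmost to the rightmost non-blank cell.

state D, head at 1, tape aa

state=A head=0 tape=[a]aa   (A,a)→(D,_,R)
state=D head=1 tape=_[a]a   (D,a)→(B,a,R)
state=B head=2 tape=_a[a]   (B,a)→(C,_,L)
state=C head=1 tape=_[a]_   (C,a)→(A,a,L)
state=A head=0 tape=[_]a_   (A,_)→(D,a,R)
state=D head=1 tape=a[a]_
After 5 steps: state D, head at 1, tape aa.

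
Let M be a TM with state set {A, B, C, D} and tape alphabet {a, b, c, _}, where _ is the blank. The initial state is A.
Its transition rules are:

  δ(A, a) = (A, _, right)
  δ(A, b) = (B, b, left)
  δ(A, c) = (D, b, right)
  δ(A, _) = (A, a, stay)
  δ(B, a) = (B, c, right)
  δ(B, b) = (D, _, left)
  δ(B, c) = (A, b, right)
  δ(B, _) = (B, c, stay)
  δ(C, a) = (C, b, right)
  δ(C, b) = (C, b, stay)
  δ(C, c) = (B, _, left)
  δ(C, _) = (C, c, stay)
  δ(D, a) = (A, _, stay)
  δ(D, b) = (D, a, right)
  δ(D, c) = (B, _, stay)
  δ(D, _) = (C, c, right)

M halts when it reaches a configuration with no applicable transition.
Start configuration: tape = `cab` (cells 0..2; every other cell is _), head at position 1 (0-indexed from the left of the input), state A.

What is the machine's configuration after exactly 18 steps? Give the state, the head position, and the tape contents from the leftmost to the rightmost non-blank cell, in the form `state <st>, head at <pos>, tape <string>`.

A | c[a]b   read a → write _, move right, go to A
A | c_[b]   read b → write b, move left, go to B
B | c[_]b   read _ → write c, move stay, go to B
B | c[c]b   read c → write b, move right, go to A
A | cb[b]   read b → write b, move left, go to B
B | c[b]b   read b → write _, move left, go to D
D | [c]_b   read c → write _, move stay, go to B
B | [_]_b   read _ → write c, move stay, go to B
B | [c]_b   read c → write b, move right, go to A
A | b[_]b   read _ → write a, move stay, go to A
A | b[a]b   read a → write _, move right, go to A
A | b_[b]   read b → write b, move left, go to B
B | b[_]b   read _ → write c, move stay, go to B
B | b[c]b   read c → write b, move right, go to A
A | bb[b]   read b → write b, move left, go to B
B | b[b]b   read b → write _, move left, go to D
D | [b]_b   read b → write a, move right, go to D
D | a[_]b   read _ → write c, move right, go to C
C | ac[b]
After 18 steps: state C, head at 2, tape acb.

state C, head at 2, tape acb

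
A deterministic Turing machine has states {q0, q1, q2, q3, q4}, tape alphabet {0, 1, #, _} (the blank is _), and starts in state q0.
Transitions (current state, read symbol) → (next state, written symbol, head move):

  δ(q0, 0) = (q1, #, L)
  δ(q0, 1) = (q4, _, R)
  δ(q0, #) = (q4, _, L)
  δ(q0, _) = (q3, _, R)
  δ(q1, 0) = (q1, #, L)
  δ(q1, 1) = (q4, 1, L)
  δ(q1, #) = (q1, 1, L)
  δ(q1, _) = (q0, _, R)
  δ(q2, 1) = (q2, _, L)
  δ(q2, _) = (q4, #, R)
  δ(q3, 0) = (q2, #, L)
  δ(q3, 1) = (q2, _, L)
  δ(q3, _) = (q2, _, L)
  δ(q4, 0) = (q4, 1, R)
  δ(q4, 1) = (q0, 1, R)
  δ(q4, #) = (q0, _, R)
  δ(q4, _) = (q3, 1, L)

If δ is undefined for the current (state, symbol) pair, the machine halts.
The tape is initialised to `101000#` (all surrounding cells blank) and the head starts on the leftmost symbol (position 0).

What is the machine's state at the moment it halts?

q3

q0 | [1]01000#   read 1 → write _, move R, go to q4
q4 | _[0]1000#   read 0 → write 1, move R, go to q4
q4 | _1[1]000#   read 1 → write 1, move R, go to q0
q0 | _11[0]00#   read 0 → write #, move L, go to q1
q1 | _1[1]#00#   read 1 → write 1, move L, go to q4
q4 | _[1]1#00#   read 1 → write 1, move R, go to q0
q0 | _1[1]#00#   read 1 → write _, move R, go to q4
q4 | _1_[#]00#   read # → write _, move R, go to q0
q0 | _1__[0]0#   read 0 → write #, move L, go to q1
q1 | _1_[_]#0#   read _ → write _, move R, go to q0
q0 | _1__[#]0#   read # → write _, move L, go to q4
q4 | _1_[_]_0#   read _ → write 1, move L, go to q3
q3 | _1[_]1_0#   read _ → write _, move L, go to q2
q2 | _[1]_1_0#   read 1 → write _, move L, go to q2
q2 | [_]__1_0#   read _ → write #, move R, go to q4
q4 | #[_]_1_0#   read _ → write 1, move L, go to q3
q3 | [#]1_1_0#
No transition is defined for (q3, #); M halts in state q3.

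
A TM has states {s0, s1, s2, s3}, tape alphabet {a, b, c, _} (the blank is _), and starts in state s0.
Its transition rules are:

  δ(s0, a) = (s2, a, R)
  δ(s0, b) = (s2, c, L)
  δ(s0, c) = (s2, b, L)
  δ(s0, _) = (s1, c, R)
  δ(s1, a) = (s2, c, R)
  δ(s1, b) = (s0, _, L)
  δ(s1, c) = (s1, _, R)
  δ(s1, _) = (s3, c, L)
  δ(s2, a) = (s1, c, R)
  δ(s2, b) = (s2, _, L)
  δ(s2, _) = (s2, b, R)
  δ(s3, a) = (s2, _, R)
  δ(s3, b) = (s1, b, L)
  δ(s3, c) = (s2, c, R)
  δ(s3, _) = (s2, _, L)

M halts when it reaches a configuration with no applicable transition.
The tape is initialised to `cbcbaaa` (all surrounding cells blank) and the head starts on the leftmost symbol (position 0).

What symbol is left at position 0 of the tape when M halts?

s0 | ___[c]bcbaaa   read c → write b, move L, go to s2
s2 | __[_]bbcbaaa   read _ → write b, move R, go to s2
s2 | __b[b]bcbaaa   read b → write _, move L, go to s2
s2 | __[b]_bcbaaa   read b → write _, move L, go to s2
s2 | _[_]__bcbaaa   read _ → write b, move R, go to s2
s2 | _b[_]_bcbaaa   read _ → write b, move R, go to s2
s2 | _bb[_]bcbaaa   read _ → write b, move R, go to s2
s2 | _bbb[b]cbaaa   read b → write _, move L, go to s2
s2 | _bb[b]_cbaaa   read b → write _, move L, go to s2
s2 | _b[b]__cbaaa   read b → write _, move L, go to s2
s2 | _[b]___cbaaa   read b → write _, move L, go to s2
s2 | [_]____cbaaa   read _ → write b, move R, go to s2
s2 | b[_]___cbaaa   read _ → write b, move R, go to s2
s2 | bb[_]__cbaaa   read _ → write b, move R, go to s2
s2 | bbb[_]_cbaaa   read _ → write b, move R, go to s2
s2 | bbbb[_]cbaaa   read _ → write b, move R, go to s2
s2 | bbbbb[c]baaa
Cell 0 holds b when M halts.

b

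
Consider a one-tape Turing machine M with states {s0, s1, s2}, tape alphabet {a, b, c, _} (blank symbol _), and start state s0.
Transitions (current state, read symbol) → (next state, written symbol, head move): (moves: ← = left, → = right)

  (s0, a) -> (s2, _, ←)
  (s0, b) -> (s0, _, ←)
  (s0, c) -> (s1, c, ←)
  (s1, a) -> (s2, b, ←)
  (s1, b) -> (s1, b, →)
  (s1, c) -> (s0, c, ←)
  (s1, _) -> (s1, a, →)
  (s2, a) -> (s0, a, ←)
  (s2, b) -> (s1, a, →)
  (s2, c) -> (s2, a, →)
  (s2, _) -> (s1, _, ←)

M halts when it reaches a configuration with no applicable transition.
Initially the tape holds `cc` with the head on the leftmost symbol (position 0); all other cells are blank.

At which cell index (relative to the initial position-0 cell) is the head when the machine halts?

s0 | ______[c]c   read c → write c, move ←, go to s1
s1 | _____[_]cc   read _ → write a, move →, go to s1
s1 | _____a[c]c   read c → write c, move ←, go to s0
s0 | _____[a]cc   read a → write _, move ←, go to s2
s2 | ____[_]_cc   read _ → write _, move ←, go to s1
s1 | ___[_]__cc   read _ → write a, move →, go to s1
s1 | ___a[_]_cc   read _ → write a, move →, go to s1
s1 | ___aa[_]cc   read _ → write a, move →, go to s1
s1 | ___aaa[c]c   read c → write c, move ←, go to s0
s0 | ___aa[a]cc   read a → write _, move ←, go to s2
s2 | ___a[a]_cc   read a → write a, move ←, go to s0
s0 | ___[a]a_cc   read a → write _, move ←, go to s2
s2 | __[_]_a_cc   read _ → write _, move ←, go to s1
s1 | _[_]__a_cc   read _ → write a, move →, go to s1
s1 | _a[_]_a_cc   read _ → write a, move →, go to s1
s1 | _aa[_]a_cc   read _ → write a, move →, go to s1
s1 | _aaa[a]_cc   read a → write b, move ←, go to s2
s2 | _aa[a]b_cc   read a → write a, move ←, go to s0
s0 | _a[a]ab_cc   read a → write _, move ←, go to s2
s2 | _[a]_ab_cc   read a → write a, move ←, go to s0
s0 | [_]a_ab_cc
At halt the head is at cell -6.

-6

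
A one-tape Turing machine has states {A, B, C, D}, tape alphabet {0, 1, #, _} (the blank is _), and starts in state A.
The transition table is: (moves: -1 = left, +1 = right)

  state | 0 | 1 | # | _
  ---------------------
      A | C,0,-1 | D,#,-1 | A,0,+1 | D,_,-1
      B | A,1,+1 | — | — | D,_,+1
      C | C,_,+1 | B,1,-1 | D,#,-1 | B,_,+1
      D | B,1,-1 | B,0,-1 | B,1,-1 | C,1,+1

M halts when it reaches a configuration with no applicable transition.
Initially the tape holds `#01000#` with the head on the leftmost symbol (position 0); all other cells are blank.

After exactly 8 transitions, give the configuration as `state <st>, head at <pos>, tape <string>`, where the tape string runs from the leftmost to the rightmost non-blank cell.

state D, head at 2, tape 0000#

state=A head=0 tape=[#]01000#   (A,#)→(A,0,+1)
state=A head=1 tape=0[0]1000#   (A,0)→(C,0,-1)
state=C head=0 tape=[0]01000#   (C,0)→(C,_,+1)
state=C head=1 tape=_[0]1000#   (C,0)→(C,_,+1)
state=C head=2 tape=__[1]000#   (C,1)→(B,1,-1)
state=B head=1 tape=_[_]1000#   (B,_)→(D,_,+1)
state=D head=2 tape=__[1]000#   (D,1)→(B,0,-1)
state=B head=1 tape=_[_]0000#   (B,_)→(D,_,+1)
state=D head=2 tape=__[0]000#
After 8 steps: state D, head at 2, tape 0000#.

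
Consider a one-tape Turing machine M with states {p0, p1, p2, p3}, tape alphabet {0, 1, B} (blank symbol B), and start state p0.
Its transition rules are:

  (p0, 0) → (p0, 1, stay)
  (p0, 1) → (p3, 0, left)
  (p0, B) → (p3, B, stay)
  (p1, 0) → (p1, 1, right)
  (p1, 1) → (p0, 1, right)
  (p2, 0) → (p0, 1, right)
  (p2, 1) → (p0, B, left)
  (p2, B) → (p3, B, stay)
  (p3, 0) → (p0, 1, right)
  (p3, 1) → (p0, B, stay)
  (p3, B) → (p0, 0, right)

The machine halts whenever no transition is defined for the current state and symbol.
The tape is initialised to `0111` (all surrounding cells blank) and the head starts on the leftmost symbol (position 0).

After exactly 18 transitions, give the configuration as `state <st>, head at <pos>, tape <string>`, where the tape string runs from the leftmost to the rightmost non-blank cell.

state p3, head at -1, tape 0111

state=p0 head=0 tape=B[0]111   (p0,0)→(p0,1,stay)
state=p0 head=0 tape=B[1]111   (p0,1)→(p3,0,left)
state=p3 head=-1 tape=[B]0111   (p3,B)→(p0,0,right)
state=p0 head=0 tape=0[0]111   (p0,0)→(p0,1,stay)
state=p0 head=0 tape=0[1]111   (p0,1)→(p3,0,left)
state=p3 head=-1 tape=[0]0111   (p3,0)→(p0,1,right)
state=p0 head=0 tape=1[0]111   (p0,0)→(p0,1,stay)
state=p0 head=0 tape=1[1]111   (p0,1)→(p3,0,left)
state=p3 head=-1 tape=[1]0111   (p3,1)→(p0,B,stay)
state=p0 head=-1 tape=[B]0111   (p0,B)→(p3,B,stay)
state=p3 head=-1 tape=[B]0111   (p3,B)→(p0,0,right)
state=p0 head=0 tape=0[0]111   (p0,0)→(p0,1,stay)
state=p0 head=0 tape=0[1]111   (p0,1)→(p3,0,left)
state=p3 head=-1 tape=[0]0111   (p3,0)→(p0,1,right)
state=p0 head=0 tape=1[0]111   (p0,0)→(p0,1,stay)
state=p0 head=0 tape=1[1]111   (p0,1)→(p3,0,left)
state=p3 head=-1 tape=[1]0111   (p3,1)→(p0,B,stay)
state=p0 head=-1 tape=[B]0111   (p0,B)→(p3,B,stay)
state=p3 head=-1 tape=[B]0111
After 18 steps: state p3, head at -1, tape 0111.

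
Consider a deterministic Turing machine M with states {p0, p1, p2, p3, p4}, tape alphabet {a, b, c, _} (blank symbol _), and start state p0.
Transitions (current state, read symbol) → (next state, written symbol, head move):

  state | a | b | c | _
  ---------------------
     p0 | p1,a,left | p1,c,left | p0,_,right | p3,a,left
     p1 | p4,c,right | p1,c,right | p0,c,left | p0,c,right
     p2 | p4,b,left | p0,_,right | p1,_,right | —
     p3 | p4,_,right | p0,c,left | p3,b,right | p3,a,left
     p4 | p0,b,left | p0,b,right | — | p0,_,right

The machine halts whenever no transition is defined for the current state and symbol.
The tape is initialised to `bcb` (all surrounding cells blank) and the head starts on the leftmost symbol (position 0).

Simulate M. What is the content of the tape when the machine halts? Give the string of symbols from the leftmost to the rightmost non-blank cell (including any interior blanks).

b_cab

state=p0 head=0 tape=_[b]cb_   (p0,b)→(p1,c,left)
state=p1 head=-1 tape=[_]ccb_   (p1,_)→(p0,c,right)
state=p0 head=0 tape=c[c]cb_   (p0,c)→(p0,_,right)
state=p0 head=1 tape=c_[c]b_   (p0,c)→(p0,_,right)
state=p0 head=2 tape=c__[b]_   (p0,b)→(p1,c,left)
state=p1 head=1 tape=c_[_]c_   (p1,_)→(p0,c,right)
state=p0 head=2 tape=c_c[c]_   (p0,c)→(p0,_,right)
state=p0 head=3 tape=c_c_[_]   (p0,_)→(p3,a,left)
state=p3 head=2 tape=c_c[_]a   (p3,_)→(p3,a,left)
state=p3 head=1 tape=c_[c]aa   (p3,c)→(p3,b,right)
state=p3 head=2 tape=c_b[a]a   (p3,a)→(p4,_,right)
state=p4 head=3 tape=c_b_[a]   (p4,a)→(p0,b,left)
state=p0 head=2 tape=c_b[_]b   (p0,_)→(p3,a,left)
state=p3 head=1 tape=c_[b]ab   (p3,b)→(p0,c,left)
state=p0 head=0 tape=c[_]cab   (p0,_)→(p3,a,left)
state=p3 head=-1 tape=[c]acab   (p3,c)→(p3,b,right)
state=p3 head=0 tape=b[a]cab   (p3,a)→(p4,_,right)
state=p4 head=1 tape=b_[c]ab
The non-blank tape span at halt is b_cab.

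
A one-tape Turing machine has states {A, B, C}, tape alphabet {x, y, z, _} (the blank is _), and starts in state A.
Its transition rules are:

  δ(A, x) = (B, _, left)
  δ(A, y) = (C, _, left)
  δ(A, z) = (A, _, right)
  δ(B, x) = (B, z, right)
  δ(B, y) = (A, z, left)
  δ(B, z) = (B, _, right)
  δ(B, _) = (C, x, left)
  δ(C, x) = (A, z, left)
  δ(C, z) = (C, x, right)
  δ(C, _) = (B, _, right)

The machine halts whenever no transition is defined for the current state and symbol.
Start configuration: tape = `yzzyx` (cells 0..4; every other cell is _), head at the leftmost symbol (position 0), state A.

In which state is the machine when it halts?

A | _[y]zzyx   read y → write _, move left, go to C
C | [_]_zzyx   read _ → write _, move right, go to B
B | _[_]zzyx   read _ → write x, move left, go to C
C | [_]xzzyx   read _ → write _, move right, go to B
B | _[x]zzyx   read x → write z, move right, go to B
B | _z[z]zyx   read z → write _, move right, go to B
B | _z_[z]yx   read z → write _, move right, go to B
B | _z__[y]x   read y → write z, move left, go to A
A | _z_[_]zx
No transition is defined for (A, _); M halts in state A.

A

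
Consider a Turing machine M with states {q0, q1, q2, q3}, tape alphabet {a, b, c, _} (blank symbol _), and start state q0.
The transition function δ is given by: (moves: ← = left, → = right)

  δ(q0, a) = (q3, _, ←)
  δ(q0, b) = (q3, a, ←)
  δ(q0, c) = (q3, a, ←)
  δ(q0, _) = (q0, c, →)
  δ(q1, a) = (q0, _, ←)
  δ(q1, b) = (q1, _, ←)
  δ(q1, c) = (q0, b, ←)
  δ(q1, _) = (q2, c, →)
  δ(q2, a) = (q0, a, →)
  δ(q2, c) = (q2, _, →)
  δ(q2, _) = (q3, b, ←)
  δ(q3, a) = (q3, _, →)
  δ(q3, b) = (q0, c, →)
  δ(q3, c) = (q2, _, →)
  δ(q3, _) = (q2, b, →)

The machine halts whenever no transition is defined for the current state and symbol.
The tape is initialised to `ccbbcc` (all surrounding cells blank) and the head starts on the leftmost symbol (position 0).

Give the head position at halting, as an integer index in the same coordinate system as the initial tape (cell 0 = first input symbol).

6

q0 | _[c]cbbcc_   read c → write a, move ←, go to q3
q3 | [_]acbbcc_   read _ → write b, move →, go to q2
q2 | b[a]cbbcc_   read a → write a, move →, go to q0
q0 | ba[c]bbcc_   read c → write a, move ←, go to q3
q3 | b[a]abbcc_   read a → write _, move →, go to q3
q3 | b_[a]bbcc_   read a → write _, move →, go to q3
q3 | b__[b]bcc_   read b → write c, move →, go to q0
q0 | b__c[b]cc_   read b → write a, move ←, go to q3
q3 | b__[c]acc_   read c → write _, move →, go to q2
q2 | b___[a]cc_   read a → write a, move →, go to q0
q0 | b___a[c]c_   read c → write a, move ←, go to q3
q3 | b___[a]ac_   read a → write _, move →, go to q3
q3 | b____[a]c_   read a → write _, move →, go to q3
q3 | b_____[c]_   read c → write _, move →, go to q2
q2 | b______[_]   read _ → write b, move ←, go to q3
q3 | b_____[_]b   read _ → write b, move →, go to q2
q2 | b_____b[b]
At halt the head is at cell 6.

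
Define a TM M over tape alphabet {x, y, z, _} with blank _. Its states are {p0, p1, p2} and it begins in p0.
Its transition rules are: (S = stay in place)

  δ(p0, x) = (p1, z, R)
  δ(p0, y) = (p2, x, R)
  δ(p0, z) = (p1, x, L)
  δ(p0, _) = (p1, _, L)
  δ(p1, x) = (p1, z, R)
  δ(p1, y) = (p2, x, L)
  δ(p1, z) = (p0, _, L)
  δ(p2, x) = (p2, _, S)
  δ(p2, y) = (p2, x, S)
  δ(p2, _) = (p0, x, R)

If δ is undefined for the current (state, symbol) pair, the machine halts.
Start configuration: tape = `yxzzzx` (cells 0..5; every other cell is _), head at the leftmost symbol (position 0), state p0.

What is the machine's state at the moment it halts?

p1

p0 | [y]xzzzx   read y → write x, move R, go to p2
p2 | x[x]zzzx   read x → write _, move S, go to p2
p2 | x[_]zzzx   read _ → write x, move R, go to p0
p0 | xx[z]zzx   read z → write x, move L, go to p1
p1 | x[x]xzzx   read x → write z, move R, go to p1
p1 | xz[x]zzx   read x → write z, move R, go to p1
p1 | xzz[z]zx   read z → write _, move L, go to p0
p0 | xz[z]_zx   read z → write x, move L, go to p1
p1 | x[z]x_zx   read z → write _, move L, go to p0
p0 | [x]_x_zx   read x → write z, move R, go to p1
p1 | z[_]x_zx
No transition is defined for (p1, _); M halts in state p1.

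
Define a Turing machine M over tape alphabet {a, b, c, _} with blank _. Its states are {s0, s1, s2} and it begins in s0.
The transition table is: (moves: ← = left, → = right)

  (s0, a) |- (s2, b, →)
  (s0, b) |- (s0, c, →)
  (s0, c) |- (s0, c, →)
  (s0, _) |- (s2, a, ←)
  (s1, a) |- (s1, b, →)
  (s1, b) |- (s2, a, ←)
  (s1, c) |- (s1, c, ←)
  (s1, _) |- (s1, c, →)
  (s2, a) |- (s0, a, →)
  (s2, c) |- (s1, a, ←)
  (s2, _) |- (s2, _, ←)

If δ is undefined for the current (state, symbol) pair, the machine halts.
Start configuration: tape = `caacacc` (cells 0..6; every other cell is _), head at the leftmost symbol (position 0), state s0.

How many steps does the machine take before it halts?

s0 | [c]aacacc   read c → write c, move →, go to s0
s0 | c[a]acacc   read a → write b, move →, go to s2
s2 | cb[a]cacc   read a → write a, move →, go to s0
s0 | cba[c]acc   read c → write c, move →, go to s0
s0 | cbac[a]cc   read a → write b, move →, go to s2
s2 | cbacb[c]c   read c → write a, move ←, go to s1
s1 | cbac[b]ac   read b → write a, move ←, go to s2
s2 | cba[c]aac   read c → write a, move ←, go to s1
s1 | cb[a]aaac   read a → write b, move →, go to s1
s1 | cbb[a]aac   read a → write b, move →, go to s1
s1 | cbbb[a]ac   read a → write b, move →, go to s1
s1 | cbbbb[a]c   read a → write b, move →, go to s1
s1 | cbbbbb[c]   read c → write c, move ←, go to s1
s1 | cbbbb[b]c   read b → write a, move ←, go to s2
s2 | cbbb[b]ac
M halts after 14 transitions.

14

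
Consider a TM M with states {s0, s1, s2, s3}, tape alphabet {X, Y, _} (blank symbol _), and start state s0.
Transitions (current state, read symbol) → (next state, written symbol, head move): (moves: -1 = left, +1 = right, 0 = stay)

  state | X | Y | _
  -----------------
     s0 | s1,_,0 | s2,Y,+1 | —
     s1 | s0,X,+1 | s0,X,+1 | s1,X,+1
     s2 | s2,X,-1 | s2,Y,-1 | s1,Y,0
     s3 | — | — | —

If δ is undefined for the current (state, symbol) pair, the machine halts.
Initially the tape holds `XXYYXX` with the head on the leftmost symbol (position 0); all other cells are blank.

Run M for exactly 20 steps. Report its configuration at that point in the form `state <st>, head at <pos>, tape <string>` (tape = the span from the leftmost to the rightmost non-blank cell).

s0 | __[X]XYYXX   read X → write _, move 0, go to s1
s1 | __[_]XYYXX   read _ → write X, move +1, go to s1
s1 | __X[X]YYXX   read X → write X, move +1, go to s0
s0 | __XX[Y]YXX   read Y → write Y, move +1, go to s2
s2 | __XXY[Y]XX   read Y → write Y, move -1, go to s2
s2 | __XX[Y]YXX   read Y → write Y, move -1, go to s2
s2 | __X[X]YYXX   read X → write X, move -1, go to s2
s2 | __[X]XYYXX   read X → write X, move -1, go to s2
s2 | _[_]XXYYXX   read _ → write Y, move 0, go to s1
s1 | _[Y]XXYYXX   read Y → write X, move +1, go to s0
s0 | _X[X]XYYXX   read X → write _, move 0, go to s1
s1 | _X[_]XYYXX   read _ → write X, move +1, go to s1
s1 | _XX[X]YYXX   read X → write X, move +1, go to s0
s0 | _XXX[Y]YXX   read Y → write Y, move +1, go to s2
s2 | _XXXY[Y]XX   read Y → write Y, move -1, go to s2
s2 | _XXX[Y]YXX   read Y → write Y, move -1, go to s2
s2 | _XX[X]YYXX   read X → write X, move -1, go to s2
s2 | _X[X]XYYXX   read X → write X, move -1, go to s2
s2 | _[X]XXYYXX   read X → write X, move -1, go to s2
s2 | [_]XXXYYXX   read _ → write Y, move 0, go to s1
s1 | [Y]XXXYYXX
After 20 steps: state s1, head at -2, tape YXXXYYXX.

state s1, head at -2, tape YXXXYYXX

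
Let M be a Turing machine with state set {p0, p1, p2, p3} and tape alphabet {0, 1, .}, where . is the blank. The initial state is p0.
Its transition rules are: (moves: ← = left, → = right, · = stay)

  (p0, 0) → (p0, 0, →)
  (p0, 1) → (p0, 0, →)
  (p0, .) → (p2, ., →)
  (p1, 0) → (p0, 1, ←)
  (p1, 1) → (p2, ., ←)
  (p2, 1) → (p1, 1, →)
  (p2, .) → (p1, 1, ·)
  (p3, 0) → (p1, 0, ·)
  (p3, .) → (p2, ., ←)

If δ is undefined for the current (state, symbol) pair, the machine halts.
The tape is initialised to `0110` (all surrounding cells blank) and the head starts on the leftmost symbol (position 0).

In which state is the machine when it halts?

p0 | [0]110..   read 0 → write 0, move →, go to p0
p0 | 0[1]10..   read 1 → write 0, move →, go to p0
p0 | 00[1]0..   read 1 → write 0, move →, go to p0
p0 | 000[0]..   read 0 → write 0, move →, go to p0
p0 | 0000[.].   read . → write ., move →, go to p2
p2 | 0000.[.]   read . → write 1, move ·, go to p1
p1 | 0000.[1]   read 1 → write ., move ←, go to p2
p2 | 0000[.].   read . → write 1, move ·, go to p1
p1 | 0000[1].   read 1 → write ., move ←, go to p2
p2 | 000[0]..
No transition is defined for (p2, 0); M halts in state p2.

p2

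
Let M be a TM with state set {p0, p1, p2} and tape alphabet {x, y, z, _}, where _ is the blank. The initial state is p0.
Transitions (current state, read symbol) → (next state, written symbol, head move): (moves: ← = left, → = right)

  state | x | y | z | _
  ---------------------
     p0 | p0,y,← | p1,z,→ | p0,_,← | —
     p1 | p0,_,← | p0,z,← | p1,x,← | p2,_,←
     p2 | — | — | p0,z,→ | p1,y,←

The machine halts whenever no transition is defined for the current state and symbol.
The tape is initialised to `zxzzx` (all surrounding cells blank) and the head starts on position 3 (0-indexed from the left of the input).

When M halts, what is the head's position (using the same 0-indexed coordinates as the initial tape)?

p0 | _zxz[z]x   read z → write _, move ←, go to p0
p0 | _zx[z]_x   read z → write _, move ←, go to p0
p0 | _z[x]__x   read x → write y, move ←, go to p0
p0 | _[z]y__x   read z → write _, move ←, go to p0
p0 | [_]_y__x
At halt the head is at cell -1.

-1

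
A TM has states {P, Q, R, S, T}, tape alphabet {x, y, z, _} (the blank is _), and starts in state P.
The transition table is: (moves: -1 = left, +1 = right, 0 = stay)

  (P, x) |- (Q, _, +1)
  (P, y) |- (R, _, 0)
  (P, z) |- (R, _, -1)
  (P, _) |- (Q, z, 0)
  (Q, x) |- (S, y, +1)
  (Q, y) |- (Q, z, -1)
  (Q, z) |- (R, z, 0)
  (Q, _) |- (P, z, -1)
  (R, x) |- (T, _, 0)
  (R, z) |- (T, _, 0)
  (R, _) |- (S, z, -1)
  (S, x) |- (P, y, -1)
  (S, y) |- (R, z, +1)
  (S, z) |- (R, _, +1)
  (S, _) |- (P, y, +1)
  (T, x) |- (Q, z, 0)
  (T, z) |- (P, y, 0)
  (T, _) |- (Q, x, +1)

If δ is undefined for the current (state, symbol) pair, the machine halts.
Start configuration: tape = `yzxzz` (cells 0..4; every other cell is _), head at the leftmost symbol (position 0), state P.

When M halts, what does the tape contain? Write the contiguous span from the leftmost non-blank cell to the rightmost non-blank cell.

y_zxzz

P | _[y]zxzz   read y → write _, move 0, go to R
R | _[_]zxzz   read _ → write z, move -1, go to S
S | [_]zzxzz   read _ → write y, move +1, go to P
P | y[z]zxzz   read z → write _, move -1, go to R
R | [y]_zxzz
The non-blank tape span at halt is y_zxzz.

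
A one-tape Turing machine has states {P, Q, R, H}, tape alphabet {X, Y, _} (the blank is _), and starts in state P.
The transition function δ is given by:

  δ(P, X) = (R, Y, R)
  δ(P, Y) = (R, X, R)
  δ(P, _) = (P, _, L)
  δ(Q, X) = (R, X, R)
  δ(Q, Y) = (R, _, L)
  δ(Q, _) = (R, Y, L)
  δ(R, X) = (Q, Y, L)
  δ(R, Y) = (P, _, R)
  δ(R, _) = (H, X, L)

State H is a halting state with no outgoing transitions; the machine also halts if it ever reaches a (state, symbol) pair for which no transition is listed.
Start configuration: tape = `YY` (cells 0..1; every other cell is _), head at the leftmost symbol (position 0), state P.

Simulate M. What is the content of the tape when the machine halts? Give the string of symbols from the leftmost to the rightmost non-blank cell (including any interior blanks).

P | [Y]Y_   read Y → write X, move R, go to R
R | X[Y]_   read Y → write _, move R, go to P
P | X_[_]   read _ → write _, move L, go to P
P | X[_]_   read _ → write _, move L, go to P
P | [X]__   read X → write Y, move R, go to R
R | Y[_]_   read _ → write X, move L, go to H
H | [Y]X_
The non-blank tape span at halt is YX.

YX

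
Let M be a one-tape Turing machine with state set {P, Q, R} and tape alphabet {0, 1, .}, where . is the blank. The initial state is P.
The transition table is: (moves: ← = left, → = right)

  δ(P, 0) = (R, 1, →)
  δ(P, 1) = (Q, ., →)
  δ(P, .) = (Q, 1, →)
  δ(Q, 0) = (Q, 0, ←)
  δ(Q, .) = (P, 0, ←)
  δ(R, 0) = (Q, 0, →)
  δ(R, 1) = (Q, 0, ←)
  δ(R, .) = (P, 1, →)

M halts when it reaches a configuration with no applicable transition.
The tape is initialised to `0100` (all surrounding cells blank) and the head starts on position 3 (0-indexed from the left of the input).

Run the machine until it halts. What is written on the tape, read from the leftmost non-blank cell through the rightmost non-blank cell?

P | 010[0]...   read 0 → write 1, move →, go to R
R | 0101[.]..   read . → write 1, move →, go to P
P | 01011[.].   read . → write 1, move →, go to Q
Q | 010111[.]   read . → write 0, move ←, go to P
P | 01011[1]0   read 1 → write ., move →, go to Q
Q | 01011.[0]   read 0 → write 0, move ←, go to Q
Q | 01011[.]0   read . → write 0, move ←, go to P
P | 0101[1]00   read 1 → write ., move →, go to Q
Q | 0101.[0]0   read 0 → write 0, move ←, go to Q
Q | 0101[.]00   read . → write 0, move ←, go to P
P | 010[1]000   read 1 → write ., move →, go to Q
Q | 010.[0]00   read 0 → write 0, move ←, go to Q
Q | 010[.]000   read . → write 0, move ←, go to P
P | 01[0]0000   read 0 → write 1, move →, go to R
R | 011[0]000   read 0 → write 0, move →, go to Q
Q | 0110[0]00   read 0 → write 0, move ←, go to Q
Q | 011[0]000   read 0 → write 0, move ←, go to Q
Q | 01[1]0000
The non-blank tape span at halt is 0110000.

0110000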